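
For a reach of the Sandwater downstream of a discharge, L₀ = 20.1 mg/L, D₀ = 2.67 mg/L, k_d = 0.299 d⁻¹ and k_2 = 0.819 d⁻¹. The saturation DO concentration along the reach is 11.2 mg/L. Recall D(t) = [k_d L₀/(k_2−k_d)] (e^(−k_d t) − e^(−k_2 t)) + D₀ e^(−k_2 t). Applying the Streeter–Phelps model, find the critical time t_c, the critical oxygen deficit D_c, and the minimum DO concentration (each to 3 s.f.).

t_c ≈ 1.43 d; D_c ≈ 4.78 mg/L; min DO ≈ 6.42 mg/L

With k_2/k_d = 2.739 and 1 − D₀(k_2−k_d)/(k_d L₀) = 0.7690,
t_c = ln(2.739 × 0.7690) / (0.819 − 0.299) = ln(2.106) / 0.5200 = 0.7450/0.5200 = 1.433 d.
D_c = (k_d/k_2) L₀ e^(−k_d t_c) = (0.299/0.819) × 20.1 × e^(−0.299×1.433) = 0.3651 × 20.1 × 0.6516 = 4.781 mg/L.
Minimum DO = C_s − D_c = 11.2 − 4.781 = 6.419 mg/L.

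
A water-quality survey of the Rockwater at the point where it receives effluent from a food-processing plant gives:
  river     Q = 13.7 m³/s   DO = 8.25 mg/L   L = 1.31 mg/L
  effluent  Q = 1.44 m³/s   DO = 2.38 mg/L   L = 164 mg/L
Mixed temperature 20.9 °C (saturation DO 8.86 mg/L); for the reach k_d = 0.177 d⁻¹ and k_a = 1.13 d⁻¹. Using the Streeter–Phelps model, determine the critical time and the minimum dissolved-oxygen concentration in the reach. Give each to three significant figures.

Mixed DO = (13.7×8.25 + 1.44×2.38)/(13.7+1.44) = 116.5/15.14 = 7.692 mg/L.
Mixed L₀ = (13.7×1.31 + 1.44×164)/(15.14) = 254.1/15.14 = 16.78 mg/L.
Initial deficit D₀ = C_s − DO₀ = 8.86 − 7.692 = 1.168 mg/L.
t_c = (1/0.9530) ln[(1.13/0.177)(1 − 1.168×0.9530/(0.177×16.78))] = 1.049 × ln(3.991) = 1.452 d.
D_c = (0.177/1.13) × 16.78 × e^(−0.177×1.452) = 0.1566 × 16.78 × 0.7733 = 2.033 mg/L.
Minimum DO = 8.86 − 2.033 = 6.827 mg/L.

t_c ≈ 1.45 d; minimum DO ≈ 6.83 mg/L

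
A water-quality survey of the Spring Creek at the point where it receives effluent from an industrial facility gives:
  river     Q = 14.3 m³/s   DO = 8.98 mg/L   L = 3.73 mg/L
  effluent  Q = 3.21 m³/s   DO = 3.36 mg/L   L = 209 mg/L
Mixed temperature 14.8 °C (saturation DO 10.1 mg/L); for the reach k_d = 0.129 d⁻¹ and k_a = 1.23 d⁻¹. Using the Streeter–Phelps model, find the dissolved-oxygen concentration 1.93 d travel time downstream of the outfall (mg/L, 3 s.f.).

DO ≈ 6.57 mg/L

Mixed DO = (14.3×8.98 + 3.21×3.36)/(14.3+3.21) = 139.2/17.51 = 7.950 mg/L.
Mixed L₀ = (14.3×3.73 + 3.21×209)/(17.51) = 724.2/17.51 = 41.36 mg/L.
Initial deficit D₀ = C_s − DO₀ = 10.1 − 7.950 = 2.150 mg/L.
D(1.93) = [0.129×41.36/(1.23−0.129)](e^(−0.129×1.93) − e^(−1.23×1.93)) + 2.150 e^(−1.23×1.93)
= 4.846 × (0.7796 − 0.09312) + 2.150 × 0.09312 = 3.527 mg/L.
DO = 10.1 − 3.527 = 6.573 mg/L.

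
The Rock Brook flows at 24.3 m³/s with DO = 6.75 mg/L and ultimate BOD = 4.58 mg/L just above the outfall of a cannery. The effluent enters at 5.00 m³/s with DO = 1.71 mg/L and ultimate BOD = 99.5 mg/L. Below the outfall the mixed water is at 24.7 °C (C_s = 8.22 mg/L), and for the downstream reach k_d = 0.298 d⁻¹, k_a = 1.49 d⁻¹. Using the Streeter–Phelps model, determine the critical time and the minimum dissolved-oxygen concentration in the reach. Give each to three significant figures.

Mixed DO = (24.3×6.75 + 5.00×1.71)/(24.3+5.00) = 172.6/29.30 = 5.890 mg/L.
Mixed L₀ = (24.3×4.58 + 5.00×99.5)/(29.30) = 608.8/29.30 = 20.78 mg/L.
Initial deficit D₀ = C_s − DO₀ = 8.22 − 5.890 = 2.330 mg/L.
t_c = (1/1.192) ln[(1.49/0.298)(1 − 2.330×1.192/(0.298×20.78))] = 0.8389 × ln(2.757) = 0.8508 d.
D_c = (0.298/1.49) × 20.78 × e^(−0.298×0.8508) = 0.2000 × 20.78 × 0.7760 = 3.225 mg/L.
Minimum DO = 8.22 − 3.225 = 4.995 mg/L.

t_c ≈ 0.851 d; minimum DO ≈ 5.00 mg/L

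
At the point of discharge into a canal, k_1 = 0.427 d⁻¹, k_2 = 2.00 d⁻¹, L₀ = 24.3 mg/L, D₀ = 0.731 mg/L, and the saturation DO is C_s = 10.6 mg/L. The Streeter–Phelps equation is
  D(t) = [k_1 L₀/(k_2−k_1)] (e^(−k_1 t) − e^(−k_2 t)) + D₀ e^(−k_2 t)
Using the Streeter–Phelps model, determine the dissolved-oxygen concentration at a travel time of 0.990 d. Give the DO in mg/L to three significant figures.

k_1 L₀/(k_2−k_1) = 0.427×24.3/(2.00−0.427) = 10.38/1.573 = 6.596 mg/L.
e^(−k_1 t) = e^(−0.427×0.9900) = 0.6553; e^(−k_2 t) = e^(−2.00×0.9900) = 0.1381.
D = 6.596 × (0.6553 − 0.1381) + 0.731 × 0.1381 = 3.412 + 0.1009 = 3.512 mg/L.
DO = C_s − D = 10.6 − 3.512 = 7.088 mg/L.

DO ≈ 7.09 mg/L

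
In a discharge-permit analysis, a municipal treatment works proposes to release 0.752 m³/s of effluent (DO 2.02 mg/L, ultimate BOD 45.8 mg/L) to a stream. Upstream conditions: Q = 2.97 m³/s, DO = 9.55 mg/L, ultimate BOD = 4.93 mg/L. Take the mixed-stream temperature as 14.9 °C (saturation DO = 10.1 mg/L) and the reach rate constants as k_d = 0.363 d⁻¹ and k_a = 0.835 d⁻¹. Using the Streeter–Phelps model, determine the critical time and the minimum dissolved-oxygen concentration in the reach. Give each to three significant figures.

t_c ≈ 1.28 d; minimum DO ≈ 6.50 mg/L

Mixed DO = (2.97×9.55 + 0.752×2.02)/(2.97+0.752) = 29.88/3.722 = 8.029 mg/L.
Mixed L₀ = (2.97×4.93 + 0.752×45.8)/(3.722) = 49.08/3.722 = 13.19 mg/L.
Initial deficit D₀ = C_s − DO₀ = 10.1 − 8.029 = 2.071 mg/L.
t_c = (1/0.4720) ln[(0.835/0.363)(1 − 2.071×0.4720/(0.363×13.19))] = 2.119 × ln(1.830) = 1.281 d.
D_c = (0.363/0.835) × 13.19 × e^(−0.363×1.281) = 0.4347 × 13.19 × 0.6282 = 3.601 mg/L.
Minimum DO = 10.1 − 3.601 = 6.499 mg/L.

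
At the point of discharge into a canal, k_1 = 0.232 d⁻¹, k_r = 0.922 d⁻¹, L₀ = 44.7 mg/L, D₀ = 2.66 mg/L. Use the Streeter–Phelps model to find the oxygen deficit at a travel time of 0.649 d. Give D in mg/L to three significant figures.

k_1 L₀/(k_r−k_1) = 0.232×44.7/(0.922−0.232) = 10.37/0.6900 = 15.03 mg/L.
e^(−k_1 t) = e^(−0.232×0.6490) = 0.8602; e^(−k_r t) = e^(−0.922×0.6490) = 0.5497.
D = 15.03 × (0.8602 − 0.5497) + 2.66 × 0.5497 = 4.667 + 1.462 = 6.129 mg/L.

D ≈ 6.13 mg/L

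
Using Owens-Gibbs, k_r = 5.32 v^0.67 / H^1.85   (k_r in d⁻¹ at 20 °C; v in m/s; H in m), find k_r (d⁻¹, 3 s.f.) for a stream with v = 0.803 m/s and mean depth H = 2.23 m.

k_r = 5.32 × 0.803^0.67 / 2.23^1.85 = 5.32 × 0.8633 / 4.409 = 1.042 d⁻¹.

k_r ≈ 1.04 d⁻¹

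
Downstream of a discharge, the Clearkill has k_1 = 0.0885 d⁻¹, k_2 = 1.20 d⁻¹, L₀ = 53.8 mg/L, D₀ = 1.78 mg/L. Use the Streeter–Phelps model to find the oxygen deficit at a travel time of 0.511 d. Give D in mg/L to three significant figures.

D ≈ 2.74 mg/L

k_1 L₀/(k_2−k_1) = 0.0885×53.8/(1.20−0.0885) = 4.761/1.111 = 4.284 mg/L.
e^(−k_1 t) = e^(−0.0885×0.5110) = 0.9558; e^(−k_2 t) = e^(−1.20×0.5110) = 0.5416.
D = 4.284 × (0.9558 − 0.5416) + 1.78 × 0.5416 = 1.774 + 0.9641 = 2.738 mg/L.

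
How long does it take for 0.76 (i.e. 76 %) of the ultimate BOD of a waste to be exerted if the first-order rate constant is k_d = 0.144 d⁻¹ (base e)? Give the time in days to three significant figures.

y/L₀ = 1 − e^(−k_d t) = 0.76 ⇒ e^(−k_d t) = 0.240
t = −ln(0.240) / 0.144 = 1.427 / 0.144 = 9.911 d.

t ≈ 9.91 d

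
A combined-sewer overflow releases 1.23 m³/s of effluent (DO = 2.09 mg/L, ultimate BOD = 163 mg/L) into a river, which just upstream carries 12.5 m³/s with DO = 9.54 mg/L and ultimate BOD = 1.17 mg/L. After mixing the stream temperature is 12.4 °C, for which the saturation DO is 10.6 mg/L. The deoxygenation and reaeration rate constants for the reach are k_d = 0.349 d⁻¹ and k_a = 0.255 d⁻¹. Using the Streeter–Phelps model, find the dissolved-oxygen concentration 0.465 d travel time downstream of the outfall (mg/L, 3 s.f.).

Mixed DO = (12.5×9.54 + 1.23×2.09)/(12.5+1.23) = 121.8/13.73 = 8.873 mg/L.
Mixed L₀ = (12.5×1.17 + 1.23×163)/(13.73) = 215.1/13.73 = 15.67 mg/L.
Initial deficit D₀ = C_s − DO₀ = 10.6 − 8.873 = 1.727 mg/L.
D(0.465) = [0.349×15.67/(0.255−0.349)](e^(−0.349×0.465) − e^(−0.255×0.465)) + 1.727 e^(−0.255×0.465)
= -58.17 × (0.8502 − 0.8882) + 1.727 × 0.8882 = 3.744 mg/L.
DO = 10.6 − 3.744 = 6.856 mg/L.

DO ≈ 6.86 mg/L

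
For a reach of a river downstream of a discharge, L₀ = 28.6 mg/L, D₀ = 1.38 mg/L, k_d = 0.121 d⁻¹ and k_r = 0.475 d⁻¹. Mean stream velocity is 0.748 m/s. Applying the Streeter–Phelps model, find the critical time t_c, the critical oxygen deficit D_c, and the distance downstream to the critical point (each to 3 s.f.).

t_c ≈ 3.43 d; D_c ≈ 4.81 mg/L; x_c ≈ 222 km

At the critical point dD/dt = 0, so k_d L₀ e^(−k_d t) = k_r D. Substituting D(t) from the Streeter–Phelps equation and solving for t gives
t_c = ln[(k_r/k_d)(1 − D₀(k_r−k_d)/(k_d L₀))] / (k_r−k_d).
Here k_r−k_d = 0.3540 d⁻¹ and 1 − D₀(k_r−k_d)/(k_d L₀) = 1 − 1.38×0.3540/(0.121×28.6) = 0.8588, so
t_c = ln(3.926 × 0.8588) / 0.3540 = 1.215 / 0.3540 = 3.433 d.
L(t_c) = L₀ e^(−k_d t_c) = 28.6 × 0.6601 = 18.88 mg/L, and at the critical point k_r D_c = k_d L, so D_c = (0.121/0.475) × 18.88 = 4.809 mg/L.
x_c = v t_c = 0.748 m/s × 3.433 d × 86400 s/d = 221900 m ≈ 222 km.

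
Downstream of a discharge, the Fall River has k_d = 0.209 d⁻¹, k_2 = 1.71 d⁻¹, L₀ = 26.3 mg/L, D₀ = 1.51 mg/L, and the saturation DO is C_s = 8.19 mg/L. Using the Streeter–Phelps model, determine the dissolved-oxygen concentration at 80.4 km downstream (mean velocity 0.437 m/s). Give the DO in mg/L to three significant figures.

DO ≈ 5.90 mg/L

Travel time t = x/v = 80.4 km / (0.437 m/s) = 80400 m / 0.437 m/s = 184000 s = 2.129 d.
k_d L₀/(k_2−k_d) = 0.209×26.3/(1.71−0.209) = 5.497/1.501 = 3.662 mg/L.
e^(−k_d t) = e^(−0.209×2.129) = 0.6408; e^(−k_2 t) = e^(−1.71×2.129) = 0.02622.
D = 3.662 × (0.6408 − 0.02622) + 1.51 × 0.02622 = 2.251 + 0.03959 = 2.290 mg/L.
DO = C_s − D = 8.19 − 2.290 = 5.900 mg/L.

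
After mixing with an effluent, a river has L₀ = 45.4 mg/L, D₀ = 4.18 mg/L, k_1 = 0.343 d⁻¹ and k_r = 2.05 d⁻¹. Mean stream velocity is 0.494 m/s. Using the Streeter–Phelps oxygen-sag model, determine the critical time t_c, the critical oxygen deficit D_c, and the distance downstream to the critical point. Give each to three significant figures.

At the critical point dD/dt = 0, so k_1 L₀ e^(−k_1 t) = k_r D. Substituting D(t) from the Streeter–Phelps equation and solving for t gives
t_c = ln[(k_r/k_1)(1 − D₀(k_r−k_1)/(k_1 L₀))] / (k_r−k_1).
Here k_r−k_1 = 1.707 d⁻¹ and 1 − D₀(k_r−k_1)/(k_1 L₀) = 1 − 4.18×1.707/(0.343×45.4) = 0.5418, so
t_c = ln(5.977 × 0.5418) / 1.707 = 1.175 / 1.707 = 0.6883 d.
D_c = (k_1/k_r) L₀ e^(−k_1 t_c) = (0.343/2.05) × 45.4 × e^(−0.343×0.6883) = 0.1673 × 45.4 × 0.7897 = 5.999 mg/L.
x_c = v t_c = 0.494 m/s × 0.6883 d × 86400 s/d = 29380 m ≈ 29.4 km.

t_c ≈ 0.688 d; D_c ≈ 6.00 mg/L; x_c ≈ 29.4 km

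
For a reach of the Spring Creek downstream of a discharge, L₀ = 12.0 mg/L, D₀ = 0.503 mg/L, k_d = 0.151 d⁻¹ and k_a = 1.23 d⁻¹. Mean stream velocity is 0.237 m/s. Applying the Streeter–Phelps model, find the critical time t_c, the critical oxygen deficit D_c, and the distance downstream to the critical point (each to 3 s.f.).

t_c = [1/(k_a−k_d)] ln[(k_a/k_d)(1 − D₀(k_a−k_d)/(k_d L₀))]
= [1/(1.23−0.151)] ln[(1.23/0.151)(1 − 0.503×1.079/(0.151×12.0))]
= (1/1.079) ln[8.146 × 0.7005] = 0.9268 × ln(5.706) = 0.9268 × 1.741 = 1.614 d.
D_c = (k_d/k_a) L₀ e^(−k_d t_c) = (0.151/1.23) × 12.0 × e^(−0.151×1.614) = 0.1228 × 12.0 × 0.7837 = 1.155 mg/L.
x_c = v t_c = 0.237 m/s × 1.614 d × 86400 s/d = 33050 m ≈ 33.0 km.

t_c ≈ 1.61 d; D_c ≈ 1.15 mg/L; x_c ≈ 33.0 km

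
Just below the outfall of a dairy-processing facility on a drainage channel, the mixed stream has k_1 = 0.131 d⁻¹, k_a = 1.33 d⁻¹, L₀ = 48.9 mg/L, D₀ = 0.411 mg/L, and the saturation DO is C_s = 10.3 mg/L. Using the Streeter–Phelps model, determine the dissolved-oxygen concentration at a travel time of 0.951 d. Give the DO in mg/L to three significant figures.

k_1 L₀/(k_a−k_1) = 0.131×48.9/(1.33−0.131) = 6.406/1.199 = 5.343 mg/L.
e^(−k_1 t) = e^(−0.131×0.9510) = 0.8829; e^(−k_a t) = e^(−1.33×0.9510) = 0.2823.
D = 5.343 × (0.8829 − 0.2823) + 0.411 × 0.2823 = 3.209 + 0.1160 = 3.325 mg/L.
DO = C_s − D = 10.3 − 3.325 = 6.975 mg/L.

DO ≈ 6.98 mg/L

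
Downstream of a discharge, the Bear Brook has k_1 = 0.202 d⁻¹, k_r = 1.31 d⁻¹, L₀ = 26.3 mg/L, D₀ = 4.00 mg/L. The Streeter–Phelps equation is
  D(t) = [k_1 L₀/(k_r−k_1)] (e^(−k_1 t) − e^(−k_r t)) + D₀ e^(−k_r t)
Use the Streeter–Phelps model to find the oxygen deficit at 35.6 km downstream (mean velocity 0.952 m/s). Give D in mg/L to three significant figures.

D ≈ 3.94 mg/L

Travel time t = x/v = 35.6 km / (0.952 m/s) = 35600 m / 0.952 m/s = 37390 s = 0.4328 d.
k_1 L₀/(k_r−k_1) = 0.202×26.3/(1.31−0.202) = 5.313/1.108 = 4.795 mg/L.
e^(−k_1 t) = e^(−0.202×0.4328) = 0.9163; e^(−k_r t) = e^(−1.31×0.4328) = 0.5672.
D = 4.795 × (0.9163 − 0.5672) + 4.00 × 0.5672 = 1.674 + 2.269 = 3.943 mg/L.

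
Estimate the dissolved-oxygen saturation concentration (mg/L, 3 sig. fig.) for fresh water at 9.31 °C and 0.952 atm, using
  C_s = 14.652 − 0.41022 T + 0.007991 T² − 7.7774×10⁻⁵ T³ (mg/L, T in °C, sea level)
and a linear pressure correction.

At sea level: C_s = 14.652 − 0.41022×9.31 + 0.007991×9.31² − 7.7774×10⁻⁵×9.31³ = 11.46 mg/L.
Pressure correction: C_s' = 11.46 × 0.952 = 10.91 mg/L.

C_s ≈ 10.9 mg/L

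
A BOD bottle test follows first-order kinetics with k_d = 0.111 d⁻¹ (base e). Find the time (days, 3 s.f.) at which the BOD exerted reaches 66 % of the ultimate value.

t ≈ 9.72 d

y/L₀ = 1 − e^(−k_d t) = 0.66 ⇒ e^(−k_d t) = 0.340
t = −ln(0.340) / 0.111 = 1.079 / 0.111 = 9.719 d.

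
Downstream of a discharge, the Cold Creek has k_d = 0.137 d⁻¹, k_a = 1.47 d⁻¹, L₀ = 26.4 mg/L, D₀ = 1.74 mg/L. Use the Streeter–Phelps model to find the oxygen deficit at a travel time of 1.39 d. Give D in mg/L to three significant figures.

D ≈ 2.12 mg/L

k_d L₀/(k_a−k_d) = 0.137×26.4/(1.47−0.137) = 3.617/1.333 = 2.713 mg/L.
e^(−k_d t) = e^(−0.137×1.390) = 0.8266; e^(−k_a t) = e^(−1.47×1.390) = 0.1296.
D = 2.713 × (0.8266 − 0.1296) + 1.74 × 0.1296 = 1.891 + 0.2255 = 2.117 mg/L.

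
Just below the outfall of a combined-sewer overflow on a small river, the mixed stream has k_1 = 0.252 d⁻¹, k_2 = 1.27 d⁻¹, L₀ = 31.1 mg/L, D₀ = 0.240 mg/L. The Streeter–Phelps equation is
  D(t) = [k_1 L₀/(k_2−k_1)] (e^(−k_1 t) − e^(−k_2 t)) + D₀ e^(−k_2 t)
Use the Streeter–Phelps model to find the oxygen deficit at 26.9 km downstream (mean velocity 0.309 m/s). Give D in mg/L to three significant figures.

Travel time t = x/v = 26.9 km / (0.309 m/s) = 26900 m / 0.309 m/s = 87060 s = 1.008 d.
k_1 L₀/(k_2−k_1) = 0.252×31.1/(1.27−0.252) = 7.837/1.018 = 7.699 mg/L.
e^(−k_1 t) = e^(−0.252×1.008) = 0.7758; e^(−k_2 t) = e^(−1.27×1.008) = 0.2781.
D = 7.699 × (0.7758 − 0.2781) + 0.240 × 0.2781 = 3.831 + 0.06675 = 3.898 mg/L.

D ≈ 3.90 mg/L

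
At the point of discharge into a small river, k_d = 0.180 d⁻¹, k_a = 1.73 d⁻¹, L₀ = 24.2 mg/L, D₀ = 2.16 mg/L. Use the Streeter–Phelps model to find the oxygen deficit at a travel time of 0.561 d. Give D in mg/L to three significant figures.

k_d L₀/(k_a−k_d) = 0.180×24.2/(1.73−0.180) = 4.356/1.550 = 2.810 mg/L.
e^(−k_d t) = e^(−0.180×0.5610) = 0.9040; e^(−k_a t) = e^(−1.73×0.5610) = 0.3789.
D = 2.810 × (0.9040 − 0.3789) + 2.16 × 0.3789 = 1.476 + 0.8184 = 2.294 mg/L.

D ≈ 2.29 mg/L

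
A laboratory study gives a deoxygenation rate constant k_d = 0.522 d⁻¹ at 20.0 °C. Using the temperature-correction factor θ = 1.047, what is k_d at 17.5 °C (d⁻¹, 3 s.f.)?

k_d ≈ 0.465 d⁻¹

k_d(T₂) = k_d(T₁) · θ^(T₂−T₁) = 0.522 × 1.047^(17.5−20.0)
= 0.522 × 1.047^-2.50 = 0.522 × 0.8915 = 0.4654 d⁻¹.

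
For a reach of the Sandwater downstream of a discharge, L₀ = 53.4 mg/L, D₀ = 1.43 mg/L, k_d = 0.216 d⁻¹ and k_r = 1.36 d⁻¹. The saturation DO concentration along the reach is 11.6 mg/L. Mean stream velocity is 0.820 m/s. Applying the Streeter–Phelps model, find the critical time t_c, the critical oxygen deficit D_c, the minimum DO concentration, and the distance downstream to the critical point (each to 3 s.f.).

At the critical point dD/dt = 0, so k_d L₀ e^(−k_d t) = k_r D. Substituting D(t) from the Streeter–Phelps equation and solving for t gives
t_c = ln[(k_r/k_d)(1 − D₀(k_r−k_d)/(k_d L₀))] / (k_r−k_d).
Here k_r−k_d = 1.144 d⁻¹ and 1 − D₀(k_r−k_d)/(k_d L₀) = 1 − 1.43×1.144/(0.216×53.4) = 0.8582, so
t_c = ln(6.296 × 0.8582) / 1.144 = 1.687 / 1.144 = 1.475 d.
L(t_c) = L₀ e^(−k_d t_c) = 53.4 × 0.7272 = 38.83 mg/L, and at the critical point k_r D_c = k_d L, so D_c = (0.216/1.36) × 38.83 = 6.168 mg/L.
Minimum DO = C_s − D_c = 11.6 − 6.168 = 5.432 mg/L.
x_c = v t_c = 0.820 m/s × 1.475 d × 86400 s/d = 104500 m ≈ 104 km.

t_c ≈ 1.47 d; D_c ≈ 6.17 mg/L; min DO ≈ 5.43 mg/L; x_c ≈ 104 km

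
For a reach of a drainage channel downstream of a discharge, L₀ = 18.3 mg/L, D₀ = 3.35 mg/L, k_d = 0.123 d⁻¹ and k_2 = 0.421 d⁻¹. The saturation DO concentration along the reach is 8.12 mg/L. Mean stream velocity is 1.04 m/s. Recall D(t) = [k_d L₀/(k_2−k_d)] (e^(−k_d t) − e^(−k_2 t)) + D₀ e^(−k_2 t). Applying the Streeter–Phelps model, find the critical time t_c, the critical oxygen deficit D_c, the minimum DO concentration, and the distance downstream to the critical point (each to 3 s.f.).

At the critical point dD/dt = 0, so k_d L₀ e^(−k_d t) = k_2 D. Substituting D(t) from the Streeter–Phelps equation and solving for t gives
t_c = ln[(k_2/k_d)(1 − D₀(k_2−k_d)/(k_d L₀))] / (k_2−k_d).
Here k_2−k_d = 0.2980 d⁻¹ and 1 − D₀(k_2−k_d)/(k_d L₀) = 1 − 3.35×0.2980/(0.123×18.3) = 0.5565, so
t_c = ln(3.423 × 0.5565) / 0.2980 = 0.6443 / 0.2980 = 2.162 d.
D_c = (k_d/k_2) L₀ e^(−k_d t_c) = (0.123/0.421) × 18.3 × e^(−0.123×2.162) = 0.2922 × 18.3 × 0.7665 = 4.098 mg/L.
Minimum DO = C_s − D_c = 8.12 − 4.098 = 4.022 mg/L.
x_c = v t_c = 1.04 m/s × 2.162 d × 86400 s/d = 194300 m ≈ 194 km.

t_c ≈ 2.16 d; D_c ≈ 4.10 mg/L; min DO ≈ 4.02 mg/L; x_c ≈ 194 km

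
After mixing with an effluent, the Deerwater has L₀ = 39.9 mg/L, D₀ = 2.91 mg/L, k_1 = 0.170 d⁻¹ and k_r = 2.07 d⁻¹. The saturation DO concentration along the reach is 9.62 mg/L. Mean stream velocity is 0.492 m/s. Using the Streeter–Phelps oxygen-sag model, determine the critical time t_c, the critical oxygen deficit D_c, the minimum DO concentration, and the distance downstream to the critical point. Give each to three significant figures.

t_c ≈ 0.427 d; D_c ≈ 3.05 mg/L; min DO ≈ 6.57 mg/L; x_c ≈ 18.2 km

With k_r/k_1 = 12.18 and 1 − D₀(k_r−k_1)/(k_1 L₀) = 0.1849,
t_c = ln(12.18 × 0.1849) / (2.07 − 0.170) = ln(2.251) / 1.900 = 0.8114/1.900 = 0.4271 d.
D_c = (k_1/k_r) L₀ e^(−k_1 t_c) = (0.170/2.07) × 39.9 × e^(−0.170×0.4271) = 0.08213 × 39.9 × 0.9300 = 3.047 mg/L.
Minimum DO = C_s − D_c = 9.62 − 3.047 = 6.573 mg/L.
x_c = v t_c = 0.492 m/s × 0.4271 d × 86400 s/d = 18150 m ≈ 18.2 km.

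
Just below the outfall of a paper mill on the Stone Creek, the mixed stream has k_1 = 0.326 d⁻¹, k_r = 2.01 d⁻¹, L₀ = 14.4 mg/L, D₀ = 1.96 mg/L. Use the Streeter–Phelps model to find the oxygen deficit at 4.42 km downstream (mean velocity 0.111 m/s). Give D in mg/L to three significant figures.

D ≈ 2.07 mg/L

Travel time t = x/v = 4.42 km / (0.111 m/s) = 4420 m / 0.111 m/s = 39820 s = 0.4609 d.
k_1 L₀/(k_r−k_1) = 0.326×14.4/(2.01−0.326) = 4.694/1.684 = 2.788 mg/L.
e^(−k_1 t) = e^(−0.326×0.4609) = 0.8605; e^(−k_r t) = e^(−2.01×0.4609) = 0.3960.
D = 2.788 × (0.8605 − 0.3960) + 1.96 × 0.3960 = 1.295 + 0.7761 = 2.071 mg/L.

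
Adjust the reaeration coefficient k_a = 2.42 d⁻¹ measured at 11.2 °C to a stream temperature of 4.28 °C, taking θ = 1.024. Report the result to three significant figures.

k_a(T₂) = k_a(T₁) · θ^(T₂−T₁) = 2.42 × 1.024^(4.28−11.2)
= 2.42 × 1.024^-6.92 = 2.42 × 0.8486 = 2.054 d⁻¹.

k_a ≈ 2.05 d⁻¹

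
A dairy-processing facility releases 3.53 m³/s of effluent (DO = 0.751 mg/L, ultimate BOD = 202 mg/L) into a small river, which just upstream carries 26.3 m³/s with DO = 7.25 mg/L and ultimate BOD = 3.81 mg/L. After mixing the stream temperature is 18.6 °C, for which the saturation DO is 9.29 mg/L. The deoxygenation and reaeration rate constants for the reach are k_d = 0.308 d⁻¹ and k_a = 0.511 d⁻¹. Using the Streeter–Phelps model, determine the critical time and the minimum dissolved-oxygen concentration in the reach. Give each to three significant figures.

Mixed DO = (26.3×7.25 + 3.53×0.751)/(26.3+3.53) = 193.3/29.83 = 6.481 mg/L.
Mixed L₀ = (26.3×3.81 + 3.53×202)/(29.83) = 813.3/29.83 = 27.26 mg/L.
Initial deficit D₀ = C_s − DO₀ = 9.29 − 6.481 = 2.809 mg/L.
t_c = (1/0.2030) ln[(0.511/0.308)(1 − 2.809×0.2030/(0.308×27.26))] = 4.926 × ln(1.546) = 2.148 d.
D_c = (0.308/0.511) × 27.26 × e^(−0.308×2.148) = 0.6027 × 27.26 × 0.5161 = 8.481 mg/L.
Minimum DO = 9.29 − 8.481 = 0.8089 mg/L.

t_c ≈ 2.15 d; minimum DO ≈ 0.809 mg/L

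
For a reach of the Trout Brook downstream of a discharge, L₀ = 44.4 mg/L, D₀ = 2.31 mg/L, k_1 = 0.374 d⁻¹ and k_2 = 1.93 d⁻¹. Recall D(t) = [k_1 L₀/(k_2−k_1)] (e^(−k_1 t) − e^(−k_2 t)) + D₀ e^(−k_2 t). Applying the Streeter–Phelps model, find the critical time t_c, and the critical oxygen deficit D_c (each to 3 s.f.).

t_c ≈ 0.898 d; D_c ≈ 6.15 mg/L

At the critical point dD/dt = 0, so k_1 L₀ e^(−k_1 t) = k_2 D. Substituting D(t) from the Streeter–Phelps equation and solving for t gives
t_c = ln[(k_2/k_1)(1 − D₀(k_2−k_1)/(k_1 L₀))] / (k_2−k_1).
Here k_2−k_1 = 1.556 d⁻¹ and 1 − D₀(k_2−k_1)/(k_1 L₀) = 1 − 2.31×1.556/(0.374×44.4) = 0.7835, so
t_c = ln(5.160 × 0.7835) / 1.556 = 1.397 / 1.556 = 0.8979 d.
D_c = (k_1/k_2) L₀ e^(−k_1 t_c) = (0.374/1.93) × 44.4 × e^(−0.374×0.8979) = 0.1938 × 44.4 × 0.7148 = 6.150 mg/L.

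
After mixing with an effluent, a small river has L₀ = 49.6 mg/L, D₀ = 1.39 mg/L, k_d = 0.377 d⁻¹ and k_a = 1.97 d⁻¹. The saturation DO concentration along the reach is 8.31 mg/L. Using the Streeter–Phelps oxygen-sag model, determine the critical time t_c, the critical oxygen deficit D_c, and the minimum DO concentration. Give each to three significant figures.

t_c ≈ 0.959 d; D_c ≈ 6.61 mg/L; min DO ≈ 1.70 mg/L

At the critical point dD/dt = 0, so k_d L₀ e^(−k_d t) = k_a D. Substituting D(t) from the Streeter–Phelps equation and solving for t gives
t_c = ln[(k_a/k_d)(1 − D₀(k_a−k_d)/(k_d L₀))] / (k_a−k_d).
Here k_a−k_d = 1.593 d⁻¹ and 1 − D₀(k_a−k_d)/(k_d L₀) = 1 − 1.39×1.593/(0.377×49.6) = 0.8816, so
t_c = ln(5.225 × 0.8816) / 1.593 = 1.528 / 1.593 = 0.9589 d.
D_c = (k_d/k_a) L₀ e^(−k_d t_c) = (0.377/1.97) × 49.6 × e^(−0.377×0.9589) = 0.1914 × 49.6 × 0.6966 = 6.612 mg/L.
Minimum DO = C_s − D_c = 8.31 − 6.612 = 1.698 mg/L.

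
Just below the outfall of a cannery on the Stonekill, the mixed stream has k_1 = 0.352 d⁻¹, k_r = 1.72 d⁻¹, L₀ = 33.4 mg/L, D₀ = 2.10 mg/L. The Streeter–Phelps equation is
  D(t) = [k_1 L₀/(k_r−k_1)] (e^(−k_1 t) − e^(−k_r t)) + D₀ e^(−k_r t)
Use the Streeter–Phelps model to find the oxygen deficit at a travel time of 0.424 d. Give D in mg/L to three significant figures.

D ≈ 4.27 mg/L

k_1 L₀/(k_r−k_1) = 0.352×33.4/(1.72−0.352) = 11.76/1.368 = 8.594 mg/L.
e^(−k_1 t) = e^(−0.352×0.4240) = 0.8614; e^(−k_r t) = e^(−1.72×0.4240) = 0.4823.
D = 8.594 × (0.8614 − 0.4823) + 2.10 × 0.4823 = 3.258 + 1.013 = 4.271 mg/L.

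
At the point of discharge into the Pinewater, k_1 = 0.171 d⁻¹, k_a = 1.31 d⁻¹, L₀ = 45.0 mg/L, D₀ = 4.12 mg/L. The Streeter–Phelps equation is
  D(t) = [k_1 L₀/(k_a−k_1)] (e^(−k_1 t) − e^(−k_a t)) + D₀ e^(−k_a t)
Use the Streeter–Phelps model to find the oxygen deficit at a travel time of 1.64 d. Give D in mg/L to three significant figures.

D ≈ 4.80 mg/L

k_1 L₀/(k_a−k_1) = 0.171×45.0/(1.31−0.171) = 7.695/1.139 = 6.756 mg/L.
e^(−k_1 t) = e^(−0.171×1.640) = 0.7555; e^(−k_a t) = e^(−1.31×1.640) = 0.1167.
D = 6.756 × (0.7555 − 0.1167) + 4.12 × 0.1167 = 4.316 + 0.4807 = 4.796 mg/L.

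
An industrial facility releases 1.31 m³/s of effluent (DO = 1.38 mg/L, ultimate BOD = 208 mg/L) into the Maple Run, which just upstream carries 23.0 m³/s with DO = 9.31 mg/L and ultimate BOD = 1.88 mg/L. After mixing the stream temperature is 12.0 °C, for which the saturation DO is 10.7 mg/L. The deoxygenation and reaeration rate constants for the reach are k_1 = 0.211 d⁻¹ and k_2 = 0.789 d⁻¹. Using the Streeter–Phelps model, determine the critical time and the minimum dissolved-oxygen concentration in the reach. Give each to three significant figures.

t_c ≈ 1.45 d; minimum DO ≈ 8.14 mg/L

Mixed DO = (23.0×9.31 + 1.31×1.38)/(23.0+1.31) = 215.9/24.31 = 8.883 mg/L.
Mixed L₀ = (23.0×1.88 + 1.31×208)/(24.31) = 315.7/24.31 = 12.99 mg/L.
Initial deficit D₀ = C_s − DO₀ = 10.7 − 8.883 = 1.817 mg/L.
t_c = (1/0.5780) ln[(0.789/0.211)(1 − 1.817×0.5780/(0.211×12.99))] = 1.730 × ln(2.306) = 1.446 d.
D_c = (0.211/0.789) × 12.99 × e^(−0.211×1.446) = 0.2674 × 12.99 × 0.7371 = 2.560 mg/L.
Minimum DO = 10.7 − 2.560 = 8.140 mg/L.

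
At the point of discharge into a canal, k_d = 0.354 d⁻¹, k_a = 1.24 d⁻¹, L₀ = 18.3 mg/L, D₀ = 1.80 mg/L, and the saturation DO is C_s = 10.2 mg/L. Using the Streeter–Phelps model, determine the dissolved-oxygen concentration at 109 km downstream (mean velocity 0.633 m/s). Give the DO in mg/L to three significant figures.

Travel time t = x/v = 109 km / (0.633 m/s) = 109000 m / 0.633 m/s = 172200 s = 1.993 d.
k_d L₀/(k_a−k_d) = 0.354×18.3/(1.24−0.354) = 6.478/0.8860 = 7.312 mg/L.
e^(−k_d t) = e^(−0.354×1.993) = 0.4938; e^(−k_a t) = e^(−1.24×1.993) = 0.08447.
D = 7.312 × (0.4938 − 0.08447) + 1.80 × 0.08447 = 2.993 + 0.1521 = 3.145 mg/L.
DO = C_s − D = 10.2 − 3.145 = 7.055 mg/L.

DO ≈ 7.05 mg/L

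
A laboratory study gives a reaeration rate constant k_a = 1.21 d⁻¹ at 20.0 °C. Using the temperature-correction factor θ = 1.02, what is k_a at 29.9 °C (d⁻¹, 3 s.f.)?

k_a ≈ 1.47 d⁻¹

k_a(T₂) = k_a(T₁) · θ^(T₂−T₁) = 1.21 × 1.02^(29.9−20.0)
= 1.21 × 1.02^9.90 = 1.21 × 1.217 = 1.472 d⁻¹.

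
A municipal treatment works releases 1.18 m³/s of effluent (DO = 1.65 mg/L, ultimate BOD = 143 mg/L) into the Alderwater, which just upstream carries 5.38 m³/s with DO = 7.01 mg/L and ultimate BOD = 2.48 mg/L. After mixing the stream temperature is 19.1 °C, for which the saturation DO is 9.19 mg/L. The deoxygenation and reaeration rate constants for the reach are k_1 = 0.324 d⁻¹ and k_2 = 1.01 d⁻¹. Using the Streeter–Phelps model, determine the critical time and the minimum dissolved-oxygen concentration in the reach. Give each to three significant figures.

Mixed DO = (5.38×7.01 + 1.18×1.65)/(5.38+1.18) = 39.66/6.560 = 6.046 mg/L.
Mixed L₀ = (5.38×2.48 + 1.18×143)/(6.560) = 182.1/6.560 = 27.76 mg/L.
Initial deficit D₀ = C_s − DO₀ = 9.19 − 6.046 = 3.144 mg/L.
t_c = (1/0.6860) ln[(1.01/0.324)(1 − 3.144×0.6860/(0.324×27.76))] = 1.458 × ln(2.370) = 1.258 d.
D_c = (0.324/1.01) × 27.76 × e^(−0.324×1.258) = 0.3208 × 27.76 × 0.6653 = 5.924 mg/L.
Minimum DO = 9.19 − 5.924 = 3.266 mg/L.

t_c ≈ 1.26 d; minimum DO ≈ 3.27 mg/L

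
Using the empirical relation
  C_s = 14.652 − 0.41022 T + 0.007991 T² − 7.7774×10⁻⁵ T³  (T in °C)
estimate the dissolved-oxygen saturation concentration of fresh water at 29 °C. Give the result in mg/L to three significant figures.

C_s = 14.652 − 0.41022×29 + 0.007991×29² − 7.7774×10⁻⁵×29³ = 7.579 mg/L.

C_s ≈ 7.58 mg/L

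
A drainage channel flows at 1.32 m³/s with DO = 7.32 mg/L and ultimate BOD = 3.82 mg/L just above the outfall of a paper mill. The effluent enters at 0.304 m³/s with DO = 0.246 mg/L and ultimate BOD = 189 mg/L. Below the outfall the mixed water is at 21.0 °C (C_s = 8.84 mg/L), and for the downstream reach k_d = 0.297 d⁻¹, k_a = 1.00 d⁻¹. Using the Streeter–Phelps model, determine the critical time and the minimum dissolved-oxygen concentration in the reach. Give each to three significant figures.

Mixed DO = (1.32×7.32 + 0.304×0.246)/(1.32+0.304) = 9.737/1.624 = 5.996 mg/L.
Mixed L₀ = (1.32×3.82 + 0.304×189)/(1.624) = 62.50/1.624 = 38.48 mg/L.
Initial deficit D₀ = C_s − DO₀ = 8.84 − 5.996 = 2.844 mg/L.
t_c = (1/0.7030) ln[(1.00/0.297)(1 − 2.844×0.7030/(0.297×38.48))] = 1.422 × ln(2.778) = 1.453 d.
D_c = (0.297/1.00) × 38.48 × e^(−0.297×1.453) = 0.2970 × 38.48 × 0.6494 = 7.423 mg/L.
Minimum DO = 8.84 − 7.423 = 1.417 mg/L.

t_c ≈ 1.45 d; minimum DO ≈ 1.42 mg/L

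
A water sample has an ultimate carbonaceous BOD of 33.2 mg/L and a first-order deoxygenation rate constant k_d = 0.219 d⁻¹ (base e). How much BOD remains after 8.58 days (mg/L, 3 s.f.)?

L ≈ 5.07 mg/L

L_t = L₀ e^(−k_d t) = 33.2 × e^(−0.219×8.58) = 33.2 × 0.1527 = 5.071 mg/L.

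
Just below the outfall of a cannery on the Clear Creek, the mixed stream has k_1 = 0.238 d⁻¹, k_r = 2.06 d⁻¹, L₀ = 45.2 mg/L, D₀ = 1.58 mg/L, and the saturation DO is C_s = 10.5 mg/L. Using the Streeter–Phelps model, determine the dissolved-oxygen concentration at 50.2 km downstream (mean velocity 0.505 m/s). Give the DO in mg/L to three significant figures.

Travel time t = x/v = 50.2 km / (0.505 m/s) = 50200 m / 0.505 m/s = 99410 s = 1.151 d.
k_1 L₀/(k_r−k_1) = 0.238×45.2/(2.06−0.238) = 10.76/1.822 = 5.904 mg/L.
e^(−k_1 t) = e^(−0.238×1.151) = 0.7605; e^(−k_r t) = e^(−2.06×1.151) = 0.09347.
D = 5.904 × (0.7605 − 0.09347) + 1.58 × 0.09347 = 3.938 + 0.1477 = 4.086 mg/L.
DO = C_s − D = 10.5 − 4.086 = 6.414 mg/L.

DO ≈ 6.41 mg/L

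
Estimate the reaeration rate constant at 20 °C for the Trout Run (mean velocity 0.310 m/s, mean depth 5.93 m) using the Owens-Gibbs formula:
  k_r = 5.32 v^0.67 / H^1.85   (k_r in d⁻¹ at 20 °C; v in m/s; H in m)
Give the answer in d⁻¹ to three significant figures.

k_r ≈ 0.0902 d⁻¹

k_r = 5.32 × 0.310^0.67 / 5.93^1.85 = 5.32 × 0.4563 / 26.92 = 0.09015 d⁻¹.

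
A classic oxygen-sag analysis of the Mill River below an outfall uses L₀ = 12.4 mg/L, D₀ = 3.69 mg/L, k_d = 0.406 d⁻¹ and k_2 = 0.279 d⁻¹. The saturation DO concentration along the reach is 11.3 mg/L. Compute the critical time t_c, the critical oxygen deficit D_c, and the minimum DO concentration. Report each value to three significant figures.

t_c ≈ 2.25 d; D_c ≈ 7.23 mg/L; min DO ≈ 4.07 mg/L

With k_2/k_d = 0.6872 and 1 − D₀(k_2−k_d)/(k_d L₀) = 1.093,
t_c = ln(0.6872 × 1.093) / (0.279 − 0.406) = ln(0.7512) / -0.1270 = -0.2861/-0.1270 = 2.253 d.
L(t_c) = L₀ e^(−k_d t_c) = 12.4 × 0.4006 = 4.968 mg/L, and at the critical point k_2 D_c = k_d L, so D_c = (0.406/0.279) × 4.968 = 7.229 mg/L.
Minimum DO = C_s − D_c = 11.3 − 7.229 = 4.071 mg/L.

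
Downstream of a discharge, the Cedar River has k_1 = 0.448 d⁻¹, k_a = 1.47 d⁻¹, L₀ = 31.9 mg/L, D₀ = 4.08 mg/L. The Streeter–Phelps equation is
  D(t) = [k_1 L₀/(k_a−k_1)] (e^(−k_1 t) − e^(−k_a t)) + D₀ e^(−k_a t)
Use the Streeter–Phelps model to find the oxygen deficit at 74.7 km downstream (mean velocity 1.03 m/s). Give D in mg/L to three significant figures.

D ≈ 6.72 mg/L

Travel time t = x/v = 74.7 km / (1.03 m/s) = 74700 m / 1.03 m/s = 72520 s = 0.8394 d.
k_1 L₀/(k_a−k_1) = 0.448×31.9/(1.47−0.448) = 14.29/1.022 = 13.98 mg/L.
e^(−k_1 t) = e^(−0.448×0.8394) = 0.6866; e^(−k_a t) = e^(−1.47×0.8394) = 0.2911.
D = 13.98 × (0.6866 − 0.2911) + 4.08 × 0.2911 = 5.529 + 1.188 = 6.717 mg/L.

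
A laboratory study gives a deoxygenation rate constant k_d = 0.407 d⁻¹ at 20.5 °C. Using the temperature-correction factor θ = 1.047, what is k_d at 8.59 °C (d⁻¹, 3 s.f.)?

k_d(T₂) = k_d(T₁) · θ^(T₂−T₁) = 0.407 × 1.047^(8.59−20.5)
= 0.407 × 1.047^-11.9 = 0.407 × 0.5787 = 0.2355 d⁻¹.

k_d ≈ 0.236 d⁻¹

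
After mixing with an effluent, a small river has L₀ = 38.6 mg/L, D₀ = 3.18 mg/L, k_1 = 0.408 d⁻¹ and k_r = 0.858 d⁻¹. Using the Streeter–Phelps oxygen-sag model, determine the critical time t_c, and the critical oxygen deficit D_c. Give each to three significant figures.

t_c = [1/(k_r−k_1)] ln[(k_r/k_1)(1 − D₀(k_r−k_1)/(k_1 L₀))]
= [1/(0.858−0.408)] ln[(0.858/0.408)(1 − 3.18×0.4500/(0.408×38.6))]
= (1/0.4500) ln[2.103 × 0.9091] = 2.222 × ln(1.912) = 2.222 × 0.6481 = 1.440 d.
D_c = (k_1/k_r) L₀ e^(−k_1 t_c) = (0.408/0.858) × 38.6 × e^(−0.408×1.440) = 0.4755 × 38.6 × 0.5557 = 10.20 mg/L.

t_c ≈ 1.44 d; D_c ≈ 10.2 mg/L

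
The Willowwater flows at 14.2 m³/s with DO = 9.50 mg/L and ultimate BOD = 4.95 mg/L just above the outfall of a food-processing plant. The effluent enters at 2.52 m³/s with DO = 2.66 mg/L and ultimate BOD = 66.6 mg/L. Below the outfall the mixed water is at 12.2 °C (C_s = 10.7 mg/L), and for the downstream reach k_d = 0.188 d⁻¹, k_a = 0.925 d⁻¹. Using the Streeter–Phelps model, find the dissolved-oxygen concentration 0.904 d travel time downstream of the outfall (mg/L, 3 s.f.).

Mixed DO = (14.2×9.50 + 2.52×2.66)/(14.2+2.52) = 141.6/16.72 = 8.469 mg/L.
Mixed L₀ = (14.2×4.95 + 2.52×66.6)/(16.72) = 238.1/16.72 = 14.24 mg/L.
Initial deficit D₀ = C_s − DO₀ = 10.7 − 8.469 = 2.231 mg/L.
D(0.904) = [0.188×14.24/(0.925−0.188)](e^(−0.188×0.904) − e^(−0.925×0.904)) + 2.231 e^(−0.925×0.904)
= 3.633 × (0.8437 − 0.4334) + 2.231 × 0.4334 = 2.458 mg/L.
DO = 10.7 − 2.458 = 8.242 mg/L.

DO ≈ 8.24 mg/L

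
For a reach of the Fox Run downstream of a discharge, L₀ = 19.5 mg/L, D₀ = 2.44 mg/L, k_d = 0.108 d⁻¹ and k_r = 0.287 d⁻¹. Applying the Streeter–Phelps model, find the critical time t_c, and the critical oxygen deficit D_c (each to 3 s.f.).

With k_r/k_d = 2.657 and 1 − D₀(k_r−k_d)/(k_d L₀) = 0.7926,
t_c = ln(2.657 × 0.7926) / (0.287 − 0.108) = ln(2.106) / 0.1790 = 0.7449/0.1790 = 4.162 d.
D_c = (k_d/k_r) L₀ e^(−k_d t_c) = (0.108/0.287) × 19.5 × e^(−0.108×4.162) = 0.3763 × 19.5 × 0.6380 = 4.681 mg/L.

t_c ≈ 4.16 d; D_c ≈ 4.68 mg/L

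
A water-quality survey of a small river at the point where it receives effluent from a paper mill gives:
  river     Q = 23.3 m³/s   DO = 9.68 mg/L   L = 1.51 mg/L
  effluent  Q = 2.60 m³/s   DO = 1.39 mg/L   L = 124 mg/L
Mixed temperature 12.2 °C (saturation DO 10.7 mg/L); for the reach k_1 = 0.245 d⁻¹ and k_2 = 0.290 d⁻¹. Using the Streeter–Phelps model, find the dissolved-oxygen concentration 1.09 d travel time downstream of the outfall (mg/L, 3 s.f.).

DO ≈ 6.60 mg/L

Mixed DO = (23.3×9.68 + 2.60×1.39)/(23.3+2.60) = 229.2/25.90 = 8.848 mg/L.
Mixed L₀ = (23.3×1.51 + 2.60×124)/(25.90) = 357.6/25.90 = 13.81 mg/L.
Initial deficit D₀ = C_s − DO₀ = 10.7 − 8.848 = 1.852 mg/L.
D(1.09) = [0.245×13.81/(0.290−0.245)](e^(−0.245×1.09) − e^(−0.290×1.09)) + 1.852 e^(−0.290×1.09)
= 75.17 × (0.7656 − 0.7290) + 1.852 × 0.7290 = 4.105 mg/L.
DO = 10.7 − 4.105 = 6.595 mg/L.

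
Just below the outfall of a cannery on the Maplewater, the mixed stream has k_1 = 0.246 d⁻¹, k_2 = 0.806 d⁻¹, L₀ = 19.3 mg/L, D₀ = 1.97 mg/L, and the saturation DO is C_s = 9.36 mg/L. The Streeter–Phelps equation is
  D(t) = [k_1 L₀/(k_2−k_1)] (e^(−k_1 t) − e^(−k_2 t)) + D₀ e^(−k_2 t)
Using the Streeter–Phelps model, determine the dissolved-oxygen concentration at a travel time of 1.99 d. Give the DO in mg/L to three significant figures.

DO ≈ 5.47 mg/L

k_1 L₀/(k_2−k_1) = 0.246×19.3/(0.806−0.246) = 4.748/0.5600 = 8.478 mg/L.
e^(−k_1 t) = e^(−0.246×1.990) = 0.6129; e^(−k_2 t) = e^(−0.806×1.990) = 0.2011.
D = 8.478 × (0.6129 − 0.2011) + 1.97 × 0.2011 = 3.491 + 0.3962 = 3.888 mg/L.
DO = C_s − D = 9.36 − 3.888 = 5.472 mg/L.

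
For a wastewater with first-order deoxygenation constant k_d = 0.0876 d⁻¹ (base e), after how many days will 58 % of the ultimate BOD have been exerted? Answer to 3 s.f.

t ≈ 9.90 d

y/L₀ = 1 − e^(−k_d t) = 0.58 ⇒ e^(−k_d t) = 0.420
t = −ln(0.420) / 0.0876 = 0.8675 / 0.0876 = 9.903 d.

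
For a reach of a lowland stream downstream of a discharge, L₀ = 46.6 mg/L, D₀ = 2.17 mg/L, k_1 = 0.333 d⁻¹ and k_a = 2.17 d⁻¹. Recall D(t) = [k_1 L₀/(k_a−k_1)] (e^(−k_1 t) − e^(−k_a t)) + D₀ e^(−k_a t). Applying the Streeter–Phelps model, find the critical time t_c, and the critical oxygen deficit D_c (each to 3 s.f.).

With k_a/k_1 = 6.517 and 1 − D₀(k_a−k_1)/(k_1 L₀) = 0.7431,
t_c = ln(6.517 × 0.7431) / (2.17 − 0.333) = ln(4.843) / 1.837 = 1.577/1.837 = 0.8587 d.
D_c = (k_1/k_a) L₀ e^(−k_1 t_c) = (0.333/2.17) × 46.6 × e^(−0.333×0.8587) = 0.1535 × 46.6 × 0.7513 = 5.373 mg/L.

t_c ≈ 0.859 d; D_c ≈ 5.37 mg/L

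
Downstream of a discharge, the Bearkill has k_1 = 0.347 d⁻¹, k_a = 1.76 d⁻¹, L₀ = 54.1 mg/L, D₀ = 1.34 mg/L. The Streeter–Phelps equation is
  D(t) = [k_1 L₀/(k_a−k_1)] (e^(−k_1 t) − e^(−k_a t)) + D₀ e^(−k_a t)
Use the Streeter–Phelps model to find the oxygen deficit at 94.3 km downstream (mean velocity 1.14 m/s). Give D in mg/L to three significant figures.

D ≈ 7.32 mg/L

Travel time t = x/v = 94.3 km / (1.14 m/s) = 94300 m / 1.14 m/s = 82720 s = 0.9574 d.
k_1 L₀/(k_a−k_1) = 0.347×54.1/(1.76−0.347) = 18.77/1.413 = 13.29 mg/L.
e^(−k_1 t) = e^(−0.347×0.9574) = 0.7173; e^(−k_a t) = e^(−1.76×0.9574) = 0.1854.
D = 13.29 × (0.7173 − 0.1854) + 1.34 × 0.1854 = 7.067 + 0.2485 = 7.315 mg/L.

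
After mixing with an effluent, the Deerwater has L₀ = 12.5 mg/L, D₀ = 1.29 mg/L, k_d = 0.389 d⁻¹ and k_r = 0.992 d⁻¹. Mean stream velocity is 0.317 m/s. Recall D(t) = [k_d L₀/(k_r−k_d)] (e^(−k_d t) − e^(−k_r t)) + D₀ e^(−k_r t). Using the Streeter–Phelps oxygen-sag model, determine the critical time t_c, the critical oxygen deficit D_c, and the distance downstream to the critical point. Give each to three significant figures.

t_c = [1/(k_r−k_d)] ln[(k_r/k_d)(1 − D₀(k_r−k_d)/(k_d L₀))]
= [1/(0.992−0.389)] ln[(0.992/0.389)(1 − 1.29×0.6030/(0.389×12.5))]
= (1/0.6030) ln[2.550 × 0.8400] = 1.658 × ln(2.142) = 1.658 × 0.7618 = 1.263 d.
D_c = (k_d/k_r) L₀ e^(−k_d t_c) = (0.389/0.992) × 12.5 × e^(−0.389×1.263) = 0.3921 × 12.5 × 0.6117 = 2.999 mg/L.
x_c = v t_c = 0.317 m/s × 1.263 d × 86400 s/d = 34600 m ≈ 34.6 km.

t_c ≈ 1.26 d; D_c ≈ 3.00 mg/L; x_c ≈ 34.6 km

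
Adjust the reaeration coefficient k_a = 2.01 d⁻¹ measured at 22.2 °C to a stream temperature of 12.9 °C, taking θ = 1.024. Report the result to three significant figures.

k_a ≈ 1.61 d⁻¹

k_a(T₂) = k_a(T₁) · θ^(T₂−T₁) = 2.01 × 1.024^(12.9−22.2)
= 2.01 × 1.024^-9.30 = 2.01 × 0.8021 = 1.612 d⁻¹.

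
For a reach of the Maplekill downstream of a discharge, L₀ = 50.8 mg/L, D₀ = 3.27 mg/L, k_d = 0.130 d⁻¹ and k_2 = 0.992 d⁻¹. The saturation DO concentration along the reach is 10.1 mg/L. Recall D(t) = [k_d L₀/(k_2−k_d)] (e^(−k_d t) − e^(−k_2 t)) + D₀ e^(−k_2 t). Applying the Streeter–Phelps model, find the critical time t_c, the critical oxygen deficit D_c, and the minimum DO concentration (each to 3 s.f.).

t_c ≈ 1.71 d; D_c ≈ 5.33 mg/L; min DO ≈ 4.77 mg/L

With k_2/k_d = 7.631 and 1 − D₀(k_2−k_d)/(k_d L₀) = 0.5732,
t_c = ln(7.631 × 0.5732) / (0.992 − 0.130) = ln(4.374) / 0.8620 = 1.476/0.8620 = 1.712 d.
L(t_c) = L₀ e^(−k_d t_c) = 50.8 × 0.8005 = 40.66 mg/L, and at the critical point k_2 D_c = k_d L, so D_c = (0.130/0.992) × 40.66 = 5.329 mg/L.
Minimum DO = C_s − D_c = 10.1 − 5.329 = 4.771 mg/L.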